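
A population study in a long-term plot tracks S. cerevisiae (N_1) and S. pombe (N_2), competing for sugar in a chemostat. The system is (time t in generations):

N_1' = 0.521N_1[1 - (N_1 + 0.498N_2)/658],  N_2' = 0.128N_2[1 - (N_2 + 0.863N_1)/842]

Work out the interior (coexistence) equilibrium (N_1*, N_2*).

N_1* ≈ 419, N_2* ≈ 481

Setting both brackets to zero gives the nullclines N_1 + 0.498N_2 = 658 and 0.863N_1 + N_2 = 842.
Substituting N_2 = 842 - 0.863N_1 into the first: N_1(1 - 0.498·0.863) = 658 - 0.498·842.
So N_1* = 239/0.57 = 419, and then N_2* = 842 - 0.863·419 = 481.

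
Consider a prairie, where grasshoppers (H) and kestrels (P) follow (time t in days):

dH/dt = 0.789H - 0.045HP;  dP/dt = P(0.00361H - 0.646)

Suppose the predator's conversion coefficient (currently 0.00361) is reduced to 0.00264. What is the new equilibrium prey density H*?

At the interior fixed point, setting dP/dt = 0 with P > 0 fixes H* = (predator death rate)/(HP coefficient) — independent of the other coefficients.
With the change, H* = 0.646/0.00264 = 245; it rises from 179.

H* ≈ 245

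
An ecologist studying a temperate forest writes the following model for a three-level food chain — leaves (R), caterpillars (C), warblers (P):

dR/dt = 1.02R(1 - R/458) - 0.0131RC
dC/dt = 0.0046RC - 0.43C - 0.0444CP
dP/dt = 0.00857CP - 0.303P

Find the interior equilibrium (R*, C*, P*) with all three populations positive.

R* ≈ 250, C* ≈ 35.4, P* ≈ 16.2

From dP/dt = 0: 0.00857C* = 0.303, so C* = 35.4.
From dR/dt = 0: 1.02(1 - R*/458) = 0.0131·35.4, giving R* = 458·(1 - 0.454) = 250.
From dC/dt = 0: 0.0046·250 - 0.43 = 0.0444P*, so P* = 0.72/0.0444 = 16.2.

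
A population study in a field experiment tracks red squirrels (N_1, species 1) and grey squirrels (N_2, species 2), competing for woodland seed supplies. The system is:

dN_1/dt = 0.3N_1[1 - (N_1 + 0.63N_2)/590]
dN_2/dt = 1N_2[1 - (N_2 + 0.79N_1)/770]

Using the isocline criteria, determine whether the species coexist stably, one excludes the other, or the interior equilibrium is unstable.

Compare the nullcline intercepts: K1/α12 = 590/0.63 = 937 > K2 = 770; K2/α21 = 770/0.79 = 975 > K1 = 590.
Since both inequalities hold, each species can invade when rare, so the interior equilibrium is stable.

stable coexistence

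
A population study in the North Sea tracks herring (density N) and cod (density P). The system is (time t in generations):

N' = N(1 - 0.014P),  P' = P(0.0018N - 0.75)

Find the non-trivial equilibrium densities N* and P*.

Set dP/dt = 0 with P > 0: 0.0018N - 0.75 = 0, so N* = 0.75/0.0018 = 417.
Set dN/dt = 0 with N > 0: 1 - 0.014P = 0, so P* = 1/0.014 = 71.4.

N* ≈ 417, P* ≈ 71.4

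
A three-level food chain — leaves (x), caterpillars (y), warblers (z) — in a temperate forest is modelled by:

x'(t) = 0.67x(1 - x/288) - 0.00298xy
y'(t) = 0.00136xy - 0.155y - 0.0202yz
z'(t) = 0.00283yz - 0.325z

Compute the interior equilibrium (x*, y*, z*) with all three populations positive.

x* ≈ 141, y* ≈ 115, z* ≈ 1.81

From dz/dt = 0: 0.00283y* = 0.325, so y* = 115.
From dx/dt = 0: 0.67(1 - x*/288) = 0.00298·115, giving x* = 288·(1 - 0.511) = 141.
From dy/dt = 0: 0.00136·141 - 0.155 = 0.0202z*, so z* = 0.0366/0.0202 = 1.81.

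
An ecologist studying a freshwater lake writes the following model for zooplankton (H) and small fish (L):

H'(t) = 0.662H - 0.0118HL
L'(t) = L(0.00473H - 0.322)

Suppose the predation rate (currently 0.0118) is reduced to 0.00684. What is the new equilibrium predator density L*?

At the interior fixed point, setting dH/dt = 0 with H > 0 fixes L* = (prey growth rate)/(HL coefficient) — independent of the other coefficients.
With the change, L* = 0.662/0.00684 = 96.8; it rises from 56.1.

L* ≈ 96.8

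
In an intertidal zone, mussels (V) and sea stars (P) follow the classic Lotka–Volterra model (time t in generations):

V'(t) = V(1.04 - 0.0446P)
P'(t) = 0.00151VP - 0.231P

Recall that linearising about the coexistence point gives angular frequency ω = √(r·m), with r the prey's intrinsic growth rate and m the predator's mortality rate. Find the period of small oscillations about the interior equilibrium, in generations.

T ≈ 12.8 generations

Here r = 1.04 and m = 0.231, so r·m = 0.24.
ω = √0.24 = 0.49 per generation, hence T = 2π/ω ≈ 12.8 generations.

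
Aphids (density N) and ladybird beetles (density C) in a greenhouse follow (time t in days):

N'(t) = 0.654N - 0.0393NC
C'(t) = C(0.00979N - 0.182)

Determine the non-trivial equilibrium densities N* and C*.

Set dC/dt = 0 with C > 0: 0.00979N - 0.182 = 0, so N* = 0.182/0.00979 = 18.6.
Set dN/dt = 0 with N > 0: 0.654 - 0.0393C = 0, so C* = 0.654/0.0393 = 16.6.

N* ≈ 18.6, C* ≈ 16.6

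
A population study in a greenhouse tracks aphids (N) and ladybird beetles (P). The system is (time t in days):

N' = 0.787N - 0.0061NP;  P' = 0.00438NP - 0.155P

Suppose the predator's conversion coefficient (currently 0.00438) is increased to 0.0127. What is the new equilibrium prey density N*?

N* ≈ 12.2

At the interior fixed point, setting dP/dt = 0 with P > 0 fixes N* = (predator death rate)/(NP coefficient) — independent of the other coefficients.
With the change, N* = 0.155/0.0127 = 12.2; it falls from 35.4.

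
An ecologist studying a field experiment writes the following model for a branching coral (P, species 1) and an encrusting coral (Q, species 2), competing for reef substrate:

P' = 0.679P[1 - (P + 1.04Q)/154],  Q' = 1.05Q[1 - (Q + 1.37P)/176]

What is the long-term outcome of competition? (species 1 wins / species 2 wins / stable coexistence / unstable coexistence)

unstable coexistence (outcome depends on initial conditions)

Compare the nullcline intercepts: K1/α12 = 154/1.04 = 148 < K2 = 176; K2/α21 = 176/1.37 = 128 < K1 = 154.
Since both are reversed, neither can invade when rare; the interior point is a saddle.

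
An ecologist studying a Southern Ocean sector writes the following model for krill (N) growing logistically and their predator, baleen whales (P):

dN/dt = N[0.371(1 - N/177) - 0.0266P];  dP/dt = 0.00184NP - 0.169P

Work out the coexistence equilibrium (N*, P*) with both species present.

From dP/dt = 0 with P > 0: 0.00184N* = 0.169, so N* = 91.8.
Substitute into dN/dt = 0: 0.371(1 - 91.8/177) = 0.0266P*.
The bracket is 0.481, giving P* = 0.178/0.0266 = 6.71.

N* ≈ 91.8, P* ≈ 6.71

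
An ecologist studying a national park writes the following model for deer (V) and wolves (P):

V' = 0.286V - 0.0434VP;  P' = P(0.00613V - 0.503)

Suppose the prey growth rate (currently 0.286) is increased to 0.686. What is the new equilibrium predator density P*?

At the interior fixed point, setting dV/dt = 0 with V > 0 fixes P* = (prey growth rate)/(VP coefficient) — independent of the other coefficients.
With the change, P* = 0.686/0.0434 = 15.8; it rises from 6.59.

P* ≈ 15.8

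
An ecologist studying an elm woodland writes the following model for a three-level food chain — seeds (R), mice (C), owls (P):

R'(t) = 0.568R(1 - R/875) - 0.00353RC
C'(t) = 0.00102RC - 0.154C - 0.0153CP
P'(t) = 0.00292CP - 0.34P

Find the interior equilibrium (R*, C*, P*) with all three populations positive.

From dP/dt = 0: 0.00292C* = 0.34, so C* = 116.
From dR/dt = 0: 0.568(1 - R*/875) = 0.00353·116, giving R* = 875·(1 - 0.724) = 242.
From dC/dt = 0: 0.00102·242 - 0.154 = 0.0153P*, so P* = 0.0927/0.0153 = 6.06.

R* ≈ 242, C* ≈ 116, P* ≈ 6.06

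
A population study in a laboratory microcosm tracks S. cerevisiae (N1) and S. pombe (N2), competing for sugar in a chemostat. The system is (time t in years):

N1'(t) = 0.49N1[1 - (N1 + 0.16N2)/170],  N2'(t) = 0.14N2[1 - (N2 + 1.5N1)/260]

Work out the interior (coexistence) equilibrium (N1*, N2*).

N1* ≈ 169, N2* ≈ 6.58

Setting both brackets to zero gives the nullclines N1 + 0.16N2 = 170 and 1.5N1 + N2 = 260.
Substituting N2 = 260 - 1.5N1 into the first: N1(1 - 0.16·1.5) = 170 - 0.16·260.
So N1* = 128/0.76 = 169, and then N2* = 260 - 1.5·169 = 6.58.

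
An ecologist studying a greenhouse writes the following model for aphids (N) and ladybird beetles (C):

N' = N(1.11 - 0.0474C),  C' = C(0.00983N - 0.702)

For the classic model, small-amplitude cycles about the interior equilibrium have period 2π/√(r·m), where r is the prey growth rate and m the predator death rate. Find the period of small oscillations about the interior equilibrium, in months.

T ≈ 7.12 months

Here r = 1.11 and m = 0.702, so r·m = 0.779.
ω = √0.779 = 0.883 per month, hence T = 2π/ω ≈ 7.12 months.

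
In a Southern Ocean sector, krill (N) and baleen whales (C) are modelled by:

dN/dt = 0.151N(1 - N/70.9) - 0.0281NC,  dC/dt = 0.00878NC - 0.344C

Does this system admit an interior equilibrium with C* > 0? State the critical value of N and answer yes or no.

Threshold N = 39.2; K > 39.2, so yes, the predator persists.

The predator equation gives dC/dt > 0 only when N > 0.344/0.00878 = 39.2.
Without the predator, N → K = 70.9. Since 70.9 > 39.2, the predator can invade and persist.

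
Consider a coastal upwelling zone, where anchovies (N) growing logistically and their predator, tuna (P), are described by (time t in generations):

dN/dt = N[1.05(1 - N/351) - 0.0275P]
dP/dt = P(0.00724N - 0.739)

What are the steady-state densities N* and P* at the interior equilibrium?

N* ≈ 102, P* ≈ 27.1

From dP/dt = 0 with P > 0: 0.00724N* = 0.739, so N* = 102.
Substitute into dN/dt = 0: 1.05(1 - 102/351) = 0.0275P*.
The bracket is 0.709, giving P* = 0.745/0.0275 = 27.1.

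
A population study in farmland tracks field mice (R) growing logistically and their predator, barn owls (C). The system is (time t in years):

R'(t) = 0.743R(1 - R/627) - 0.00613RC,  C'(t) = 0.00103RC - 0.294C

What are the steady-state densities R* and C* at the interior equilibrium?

From dC/dt = 0 with C > 0: 0.00103R* = 0.294, so R* = 285.
Substitute into dR/dt = 0: 0.743(1 - 285/627) = 0.00613C*.
The bracket is 0.545, giving C* = 0.405/0.00613 = 66.

R* ≈ 285, C* ≈ 66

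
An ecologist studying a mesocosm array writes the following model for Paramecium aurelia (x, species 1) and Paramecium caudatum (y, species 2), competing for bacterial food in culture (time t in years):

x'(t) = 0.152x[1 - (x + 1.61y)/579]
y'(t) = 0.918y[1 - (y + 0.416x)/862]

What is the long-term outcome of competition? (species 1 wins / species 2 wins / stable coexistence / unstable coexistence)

Compare the nullcline intercepts: K1/α12 = 579/1.61 = 360 < K2 = 862; K2/α21 = 862/0.416 = 2070 > K1 = 579.
Since the inequalities point opposite ways, species 2 can invade but species 1 cannot.

species 2 excludes species 1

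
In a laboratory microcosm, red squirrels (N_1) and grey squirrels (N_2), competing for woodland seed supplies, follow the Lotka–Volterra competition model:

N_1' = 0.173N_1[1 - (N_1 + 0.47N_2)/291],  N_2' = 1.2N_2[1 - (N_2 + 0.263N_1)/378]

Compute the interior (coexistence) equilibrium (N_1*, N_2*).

Setting both brackets to zero gives the nullclines N_1 + 0.47N_2 = 291 and 0.263N_1 + N_2 = 378.
Substituting N_2 = 378 - 0.263N_1 into the first: N_1(1 - 0.47·0.263) = 291 - 0.47·378.
So N_1* = 113/0.876 = 129, and then N_2* = 378 - 0.263·129 = 344.

N_1* ≈ 129, N_2* ≈ 344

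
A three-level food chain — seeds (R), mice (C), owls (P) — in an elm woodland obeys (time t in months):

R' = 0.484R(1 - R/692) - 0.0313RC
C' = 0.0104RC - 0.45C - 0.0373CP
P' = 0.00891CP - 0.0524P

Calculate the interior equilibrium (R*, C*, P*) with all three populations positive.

R* ≈ 429, C* ≈ 5.88, P* ≈ 107

From dP/dt = 0: 0.00891C* = 0.0524, so C* = 5.88.
From dR/dt = 0: 0.484(1 - R*/692) = 0.0313·5.88, giving R* = 692·(1 - 0.38) = 429.
From dC/dt = 0: 0.0104·429 - 0.45 = 0.0373P*, so P* = 4.01/0.0373 = 107.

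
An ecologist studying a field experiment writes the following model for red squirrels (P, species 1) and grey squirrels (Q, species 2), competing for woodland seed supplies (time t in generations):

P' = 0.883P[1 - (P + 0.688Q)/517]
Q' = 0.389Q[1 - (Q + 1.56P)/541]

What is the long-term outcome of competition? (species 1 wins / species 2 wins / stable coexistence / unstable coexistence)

Compare the nullcline intercepts: K1/α12 = 517/0.688 = 751 > K2 = 541; K2/α21 = 541/1.56 = 347 < K1 = 517.
Since the inequalities point opposite ways, species 1 can invade but species 2 cannot.

species 1 excludes species 2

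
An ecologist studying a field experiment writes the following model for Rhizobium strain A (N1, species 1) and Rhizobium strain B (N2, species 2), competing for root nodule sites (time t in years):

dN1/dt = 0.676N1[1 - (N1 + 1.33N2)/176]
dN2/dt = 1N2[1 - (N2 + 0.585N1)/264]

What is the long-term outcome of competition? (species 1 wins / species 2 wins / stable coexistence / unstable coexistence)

species 2 excludes species 1

Compare the nullcline intercepts: K1/α12 = 176/1.33 = 132 < K2 = 264; K2/α21 = 264/0.585 = 451 > K1 = 176.
Since the inequalities point opposite ways, species 2 can invade but species 1 cannot.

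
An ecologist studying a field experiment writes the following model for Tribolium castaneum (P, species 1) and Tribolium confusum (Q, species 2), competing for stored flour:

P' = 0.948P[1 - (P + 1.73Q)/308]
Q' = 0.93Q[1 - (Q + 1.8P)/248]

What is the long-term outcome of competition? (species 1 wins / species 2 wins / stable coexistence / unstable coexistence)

unstable coexistence (outcome depends on initial conditions)

Compare the nullcline intercepts: K1/α12 = 308/1.73 = 178 < K2 = 248; K2/α21 = 248/1.8 = 138 < K1 = 308.
Since both are reversed, neither can invade when rare; the interior point is a saddle.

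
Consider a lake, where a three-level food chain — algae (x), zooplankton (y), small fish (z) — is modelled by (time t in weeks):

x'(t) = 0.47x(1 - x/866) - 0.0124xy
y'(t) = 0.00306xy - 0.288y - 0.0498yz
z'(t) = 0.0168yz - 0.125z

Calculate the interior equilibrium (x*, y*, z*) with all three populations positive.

x* ≈ 696, y* ≈ 7.44, z* ≈ 37

From dz/dt = 0: 0.0168y* = 0.125, so y* = 7.44.
From dx/dt = 0: 0.47(1 - x*/866) = 0.0124·7.44, giving x* = 866·(1 - 0.196) = 696.
From dy/dt = 0: 0.00306·696 - 0.288 = 0.0498z*, so z* = 1.84/0.0498 = 37.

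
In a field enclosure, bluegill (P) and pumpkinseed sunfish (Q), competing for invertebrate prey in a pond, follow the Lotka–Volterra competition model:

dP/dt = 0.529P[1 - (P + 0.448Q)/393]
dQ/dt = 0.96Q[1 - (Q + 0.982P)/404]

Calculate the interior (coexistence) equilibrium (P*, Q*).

Setting both brackets to zero gives the nullclines P + 0.448Q = 393 and 0.982P + Q = 404.
Substituting Q = 404 - 0.982P into the first: P(1 - 0.448·0.982) = 393 - 0.448·404.
So P* = 212/0.56 = 379, and then Q* = 404 - 0.982·379 = 32.3.

P* ≈ 379, Q* ≈ 32.3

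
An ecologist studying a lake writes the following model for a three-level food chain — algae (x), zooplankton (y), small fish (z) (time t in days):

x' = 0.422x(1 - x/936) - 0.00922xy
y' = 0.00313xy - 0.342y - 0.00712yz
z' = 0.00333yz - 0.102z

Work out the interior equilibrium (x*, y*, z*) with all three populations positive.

x* ≈ 310, y* ≈ 30.6, z* ≈ 88.1

From dz/dt = 0: 0.00333y* = 0.102, so y* = 30.6.
From dx/dt = 0: 0.422(1 - x*/936) = 0.00922·30.6, giving x* = 936·(1 - 0.669) = 310.
From dy/dt = 0: 0.00313·310 - 0.342 = 0.00712z*, so z* = 0.627/0.00712 = 88.1.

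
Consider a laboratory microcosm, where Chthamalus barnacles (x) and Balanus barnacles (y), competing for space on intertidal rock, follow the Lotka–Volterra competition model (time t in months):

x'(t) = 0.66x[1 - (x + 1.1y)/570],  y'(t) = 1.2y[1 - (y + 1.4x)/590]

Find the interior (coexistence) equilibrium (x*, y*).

Setting both brackets to zero gives the nullclines x + 1.1y = 570 and 1.4x + y = 590.
Substituting y = 590 - 1.4x into the first: x(1 - 1.1·1.4) = 570 - 1.1·590.
So x* = -79/-0.54 = 146, and then y* = 590 - 1.4·146 = 385.

x* ≈ 146, y* ≈ 385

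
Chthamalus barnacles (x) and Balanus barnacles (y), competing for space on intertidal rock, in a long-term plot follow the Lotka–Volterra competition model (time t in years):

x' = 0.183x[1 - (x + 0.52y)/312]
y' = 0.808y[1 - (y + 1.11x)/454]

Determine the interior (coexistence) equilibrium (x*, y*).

Setting both brackets to zero gives the nullclines x + 0.52y = 312 and 1.11x + y = 454.
Substituting y = 454 - 1.11x into the first: x(1 - 0.52·1.11) = 312 - 0.52·454.
So x* = 75.9/0.423 = 180, and then y* = 454 - 1.11·180 = 255.

x* ≈ 180, y* ≈ 255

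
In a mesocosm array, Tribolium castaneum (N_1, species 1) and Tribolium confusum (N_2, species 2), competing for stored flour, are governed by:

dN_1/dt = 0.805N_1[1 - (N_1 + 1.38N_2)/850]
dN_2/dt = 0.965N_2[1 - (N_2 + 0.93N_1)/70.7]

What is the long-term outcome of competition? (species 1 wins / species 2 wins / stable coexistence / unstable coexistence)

Compare the nullcline intercepts: K1/α12 = 850/1.38 = 616 > K2 = 70.7; K2/α21 = 70.7/0.93 = 76 < K1 = 850.
Since the inequalities point opposite ways, species 1 can invade but species 2 cannot.

species 1 excludes species 2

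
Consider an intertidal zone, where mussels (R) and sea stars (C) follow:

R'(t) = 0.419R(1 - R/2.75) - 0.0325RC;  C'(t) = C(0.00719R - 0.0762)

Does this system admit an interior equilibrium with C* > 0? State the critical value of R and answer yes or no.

Threshold R = 10.6; K < 10.6, so no, the predator goes extinct.

The predator equation gives dC/dt > 0 only when R > 0.0762/0.00719 = 10.6.
Without the predator, R → K = 2.75. Since 2.75 < 10.6, the predator cannot invade.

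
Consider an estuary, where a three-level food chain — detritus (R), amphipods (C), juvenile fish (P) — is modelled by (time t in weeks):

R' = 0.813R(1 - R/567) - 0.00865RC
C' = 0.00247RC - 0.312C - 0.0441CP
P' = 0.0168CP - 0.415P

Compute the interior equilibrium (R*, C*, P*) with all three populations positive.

R* ≈ 418, C* ≈ 24.7, P* ≈ 16.3

From dP/dt = 0: 0.0168C* = 0.415, so C* = 24.7.
From dR/dt = 0: 0.813(1 - R*/567) = 0.00865·24.7, giving R* = 567·(1 - 0.263) = 418.
From dC/dt = 0: 0.00247·418 - 0.312 = 0.0441P*, so P* = 0.72/0.0441 = 16.3.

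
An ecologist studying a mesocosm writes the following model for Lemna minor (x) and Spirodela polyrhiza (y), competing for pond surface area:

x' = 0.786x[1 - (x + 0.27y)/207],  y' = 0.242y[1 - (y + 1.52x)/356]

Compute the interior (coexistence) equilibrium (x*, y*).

x* ≈ 188, y* ≈ 70.1

Setting both brackets to zero gives the nullclines x + 0.27y = 207 and 1.52x + y = 356.
Substituting y = 356 - 1.52x into the first: x(1 - 0.27·1.52) = 207 - 0.27·356.
So x* = 111/0.59 = 188, and then y* = 356 - 1.52·188 = 70.1.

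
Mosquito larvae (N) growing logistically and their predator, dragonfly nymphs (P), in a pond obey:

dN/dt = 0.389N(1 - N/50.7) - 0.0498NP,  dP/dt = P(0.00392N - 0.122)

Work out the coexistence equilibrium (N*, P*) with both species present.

N* ≈ 31.1, P* ≈ 3.02

From dP/dt = 0 with P > 0: 0.00392N* = 0.122, so N* = 31.1.
Substitute into dN/dt = 0: 0.389(1 - 31.1/50.7) = 0.0498P*.
The bracket is 0.386, giving P* = 0.15/0.0498 = 3.02.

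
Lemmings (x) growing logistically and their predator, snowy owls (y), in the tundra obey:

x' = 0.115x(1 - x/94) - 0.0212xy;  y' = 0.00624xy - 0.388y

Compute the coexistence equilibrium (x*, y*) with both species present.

From dy/dt = 0 with y > 0: 0.00624x* = 0.388, so x* = 62.2.
Substitute into dx/dt = 0: 0.115(1 - 62.2/94) = 0.0212y*.
The bracket is 0.339, giving y* = 0.0389/0.0212 = 1.84.

x* ≈ 62.2, y* ≈ 1.84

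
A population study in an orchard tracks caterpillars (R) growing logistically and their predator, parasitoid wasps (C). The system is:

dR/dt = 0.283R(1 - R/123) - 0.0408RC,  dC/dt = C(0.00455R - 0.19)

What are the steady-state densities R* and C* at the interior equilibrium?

From dC/dt = 0 with C > 0: 0.00455R* = 0.19, so R* = 41.8.
Substitute into dR/dt = 0: 0.283(1 - 41.8/123) = 0.0408C*.
The bracket is 0.661, giving C* = 0.187/0.0408 = 4.58.

R* ≈ 41.8, C* ≈ 4.58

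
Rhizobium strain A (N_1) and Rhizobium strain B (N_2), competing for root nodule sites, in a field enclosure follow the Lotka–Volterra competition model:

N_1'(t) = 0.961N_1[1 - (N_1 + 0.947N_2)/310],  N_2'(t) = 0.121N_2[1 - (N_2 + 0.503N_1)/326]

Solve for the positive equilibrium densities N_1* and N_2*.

N_1* ≈ 2.44, N_2* ≈ 325

Setting both brackets to zero gives the nullclines N_1 + 0.947N_2 = 310 and 0.503N_1 + N_2 = 326.
Substituting N_2 = 326 - 0.503N_1 into the first: N_1(1 - 0.947·0.503) = 310 - 0.947·326.
So N_1* = 1.28/0.524 = 2.44, and then N_2* = 326 - 0.503·2.44 = 325.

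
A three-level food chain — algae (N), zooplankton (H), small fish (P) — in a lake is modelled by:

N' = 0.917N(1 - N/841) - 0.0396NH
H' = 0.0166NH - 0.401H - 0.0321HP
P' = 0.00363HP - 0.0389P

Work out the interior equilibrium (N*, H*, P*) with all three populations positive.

From dP/dt = 0: 0.00363H* = 0.0389, so H* = 10.7.
From dN/dt = 0: 0.917(1 - N*/841) = 0.0396·10.7, giving N* = 841·(1 - 0.463) = 452.
From dH/dt = 0: 0.0166·452 - 0.401 = 0.0321P*, so P* = 7.1/0.0321 = 221.

N* ≈ 452, H* ≈ 10.7, P* ≈ 221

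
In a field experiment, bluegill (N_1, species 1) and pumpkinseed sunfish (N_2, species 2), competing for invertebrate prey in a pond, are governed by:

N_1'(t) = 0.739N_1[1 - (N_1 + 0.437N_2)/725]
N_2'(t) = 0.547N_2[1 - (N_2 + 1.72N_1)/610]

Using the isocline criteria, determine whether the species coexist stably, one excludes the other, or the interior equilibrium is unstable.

Compare the nullcline intercepts: K1/α12 = 725/0.437 = 1660 > K2 = 610; K2/α21 = 610/1.72 = 355 < K1 = 725.
Since the inequalities point opposite ways, species 1 can invade but species 2 cannot.

species 1 excludes species 2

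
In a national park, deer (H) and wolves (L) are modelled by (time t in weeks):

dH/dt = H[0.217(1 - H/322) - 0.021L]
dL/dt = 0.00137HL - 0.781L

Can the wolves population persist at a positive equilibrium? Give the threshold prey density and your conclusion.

The predator equation gives dL/dt > 0 only when H > 0.781/0.00137 = 570.
Without the predator, H → K = 322. Since 322 < 570, the predator cannot invade.

Threshold H = 570; K < 570, so no, the predator goes extinct.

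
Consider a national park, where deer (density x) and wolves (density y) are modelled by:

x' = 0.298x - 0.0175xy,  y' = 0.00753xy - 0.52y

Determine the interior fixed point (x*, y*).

x* ≈ 69.1, y* ≈ 17

Set dy/dt = 0 with y > 0: 0.00753x - 0.52 = 0, so x* = 0.52/0.00753 = 69.1.
Set dx/dt = 0 with x > 0: 0.298 - 0.0175y = 0, so y* = 0.298/0.0175 = 17.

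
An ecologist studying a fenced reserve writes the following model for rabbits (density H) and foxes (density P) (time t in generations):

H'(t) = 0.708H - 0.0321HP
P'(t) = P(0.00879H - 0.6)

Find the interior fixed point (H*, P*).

Set dP/dt = 0 with P > 0: 0.00879H - 0.6 = 0, so H* = 0.6/0.00879 = 68.3.
Set dH/dt = 0 with H > 0: 0.708 - 0.0321P = 0, so P* = 0.708/0.0321 = 22.1.

H* ≈ 68.3, P* ≈ 22.1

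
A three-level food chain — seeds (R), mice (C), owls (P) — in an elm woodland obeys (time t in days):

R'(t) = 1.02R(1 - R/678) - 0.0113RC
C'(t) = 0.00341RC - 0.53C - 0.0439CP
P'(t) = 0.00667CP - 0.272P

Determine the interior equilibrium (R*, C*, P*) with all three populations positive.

From dP/dt = 0: 0.00667C* = 0.272, so C* = 40.8.
From dR/dt = 0: 1.02(1 - R*/678) = 0.0113·40.8, giving R* = 678·(1 - 0.452) = 372.
From dC/dt = 0: 0.00341·372 - 0.53 = 0.0439P*, so P* = 0.737/0.0439 = 16.8.

R* ≈ 372, C* ≈ 40.8, P* ≈ 16.8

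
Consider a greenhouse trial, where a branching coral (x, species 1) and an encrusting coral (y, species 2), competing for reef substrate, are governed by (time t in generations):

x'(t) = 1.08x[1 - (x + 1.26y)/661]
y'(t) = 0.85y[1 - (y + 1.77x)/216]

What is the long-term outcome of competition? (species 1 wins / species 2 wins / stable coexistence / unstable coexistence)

Compare the nullcline intercepts: K1/α12 = 661/1.26 = 525 > K2 = 216; K2/α21 = 216/1.77 = 122 < K1 = 661.
Since the inequalities point opposite ways, species 1 can invade but species 2 cannot.

species 1 excludes species 2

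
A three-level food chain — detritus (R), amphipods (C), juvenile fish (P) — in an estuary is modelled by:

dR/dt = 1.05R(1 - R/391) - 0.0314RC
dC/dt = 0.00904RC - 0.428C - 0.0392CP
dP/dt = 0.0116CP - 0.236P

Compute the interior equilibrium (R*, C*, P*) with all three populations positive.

From dP/dt = 0: 0.0116C* = 0.236, so C* = 20.3.
From dR/dt = 0: 1.05(1 - R*/391) = 0.0314·20.3, giving R* = 391·(1 - 0.608) = 153.
From dC/dt = 0: 0.00904·153 - 0.428 = 0.0392P*, so P* = 0.956/0.0392 = 24.4.

R* ≈ 153, C* ≈ 20.3, P* ≈ 24.4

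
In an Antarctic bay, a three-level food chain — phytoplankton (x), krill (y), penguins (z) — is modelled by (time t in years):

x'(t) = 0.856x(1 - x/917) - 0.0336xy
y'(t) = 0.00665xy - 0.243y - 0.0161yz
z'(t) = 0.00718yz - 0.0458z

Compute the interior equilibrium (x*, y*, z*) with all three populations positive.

x* ≈ 687, y* ≈ 6.38, z* ≈ 269

From dz/dt = 0: 0.00718y* = 0.0458, so y* = 6.38.
From dx/dt = 0: 0.856(1 - x*/917) = 0.0336·6.38, giving x* = 917·(1 - 0.25) = 687.
From dy/dt = 0: 0.00665·687 - 0.243 = 0.0161z*, so z* = 4.33/0.0161 = 269.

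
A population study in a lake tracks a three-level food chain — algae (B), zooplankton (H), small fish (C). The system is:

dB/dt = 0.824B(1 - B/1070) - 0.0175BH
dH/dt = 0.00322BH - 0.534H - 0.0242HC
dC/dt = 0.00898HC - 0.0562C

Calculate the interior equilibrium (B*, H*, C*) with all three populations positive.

B* ≈ 928, H* ≈ 6.26, C* ≈ 101

From dC/dt = 0: 0.00898H* = 0.0562, so H* = 6.26.
From dB/dt = 0: 0.824(1 - B*/1070) = 0.0175·6.26, giving B* = 1070·(1 - 0.133) = 928.
From dH/dt = 0: 0.00322·928 - 0.534 = 0.0242C*, so C* = 2.45/0.0242 = 101.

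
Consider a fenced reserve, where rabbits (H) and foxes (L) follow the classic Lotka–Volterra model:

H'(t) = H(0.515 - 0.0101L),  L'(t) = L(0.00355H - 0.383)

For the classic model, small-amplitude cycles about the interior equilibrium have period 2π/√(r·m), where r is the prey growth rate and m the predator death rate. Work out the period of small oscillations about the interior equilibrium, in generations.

T ≈ 14.1 generations

Here r = 0.515 and m = 0.383, so r·m = 0.197.
ω = √0.197 = 0.444 per generation, hence T = 2π/ω ≈ 14.1 generations.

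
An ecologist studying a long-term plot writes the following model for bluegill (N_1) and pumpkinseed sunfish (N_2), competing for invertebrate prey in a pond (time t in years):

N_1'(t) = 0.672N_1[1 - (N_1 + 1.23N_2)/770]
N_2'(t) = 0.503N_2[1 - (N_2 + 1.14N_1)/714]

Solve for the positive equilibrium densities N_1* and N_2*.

N_1* ≈ 269, N_2* ≈ 407

Setting both brackets to zero gives the nullclines N_1 + 1.23N_2 = 770 and 1.14N_1 + N_2 = 714.
Substituting N_2 = 714 - 1.14N_1 into the first: N_1(1 - 1.23·1.14) = 770 - 1.23·714.
So N_1* = -108/-0.402 = 269, and then N_2* = 714 - 1.14·269 = 407.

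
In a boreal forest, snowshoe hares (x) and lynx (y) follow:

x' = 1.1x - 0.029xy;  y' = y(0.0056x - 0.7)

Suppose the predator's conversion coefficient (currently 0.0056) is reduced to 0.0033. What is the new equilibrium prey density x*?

At the interior fixed point, setting dy/dt = 0 with y > 0 fixes x* = (predator death rate)/(xy coefficient) — independent of the other coefficients.
With the change, x* = 0.7/0.0033 = 212; it rises from 125.

x* ≈ 212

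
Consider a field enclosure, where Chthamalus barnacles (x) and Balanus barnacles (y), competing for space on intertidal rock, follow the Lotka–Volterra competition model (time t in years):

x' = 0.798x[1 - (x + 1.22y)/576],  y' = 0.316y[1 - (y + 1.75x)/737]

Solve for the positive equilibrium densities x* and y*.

Setting both brackets to zero gives the nullclines x + 1.22y = 576 and 1.75x + y = 737.
Substituting y = 737 - 1.75x into the first: x(1 - 1.22·1.75) = 576 - 1.22·737.
So x* = -323/-1.13 = 285, and then y* = 737 - 1.75·285 = 239.

x* ≈ 285, y* ≈ 239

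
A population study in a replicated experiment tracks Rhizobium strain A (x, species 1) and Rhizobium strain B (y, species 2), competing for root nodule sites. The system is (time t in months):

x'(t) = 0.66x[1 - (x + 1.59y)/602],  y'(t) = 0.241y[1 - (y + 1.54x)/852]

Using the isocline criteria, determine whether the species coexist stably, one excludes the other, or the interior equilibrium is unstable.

unstable coexistence (outcome depends on initial conditions)

Compare the nullcline intercepts: K1/α12 = 602/1.59 = 379 < K2 = 852; K2/α21 = 852/1.54 = 553 < K1 = 602.
Since both are reversed, neither can invade when rare; the interior point is a saddle.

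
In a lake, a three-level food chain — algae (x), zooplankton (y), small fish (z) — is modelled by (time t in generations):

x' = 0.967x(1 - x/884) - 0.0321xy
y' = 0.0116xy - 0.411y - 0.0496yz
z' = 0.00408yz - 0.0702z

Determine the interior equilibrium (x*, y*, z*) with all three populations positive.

From dz/dt = 0: 0.00408y* = 0.0702, so y* = 17.2.
From dx/dt = 0: 0.967(1 - x*/884) = 0.0321·17.2, giving x* = 884·(1 - 0.571) = 379.
From dy/dt = 0: 0.0116·379 - 0.411 = 0.0496z*, so z* = 3.99/0.0496 = 80.4.

x* ≈ 379, y* ≈ 17.2, z* ≈ 80.4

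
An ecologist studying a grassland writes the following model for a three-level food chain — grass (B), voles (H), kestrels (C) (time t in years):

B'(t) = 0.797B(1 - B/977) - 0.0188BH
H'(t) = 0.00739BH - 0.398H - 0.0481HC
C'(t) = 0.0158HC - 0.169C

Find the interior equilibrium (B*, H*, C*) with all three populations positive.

From dC/dt = 0: 0.0158H* = 0.169, so H* = 10.7.
From dB/dt = 0: 0.797(1 - B*/977) = 0.0188·10.7, giving B* = 977·(1 - 0.252) = 730.
From dH/dt = 0: 0.00739·730 - 0.398 = 0.0481C*, so C* = 5/0.0481 = 104.

B* ≈ 730, H* ≈ 10.7, C* ≈ 104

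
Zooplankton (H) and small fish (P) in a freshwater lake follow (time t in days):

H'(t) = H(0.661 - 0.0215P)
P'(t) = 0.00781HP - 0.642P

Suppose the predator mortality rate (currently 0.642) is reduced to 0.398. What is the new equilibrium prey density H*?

At the interior fixed point, setting dP/dt = 0 with P > 0 fixes H* = (predator death rate)/(HP coefficient) — independent of the other coefficients.
With the change, H* = 0.398/0.00781 = 51; it falls from 82.2.

H* ≈ 51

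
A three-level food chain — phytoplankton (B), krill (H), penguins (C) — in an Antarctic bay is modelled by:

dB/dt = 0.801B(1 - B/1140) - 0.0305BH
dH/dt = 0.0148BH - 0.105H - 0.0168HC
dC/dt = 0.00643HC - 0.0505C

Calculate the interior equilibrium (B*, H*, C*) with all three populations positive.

B* ≈ 799, H* ≈ 7.85, C* ≈ 698

From dC/dt = 0: 0.00643H* = 0.0505, so H* = 7.85.
From dB/dt = 0: 0.801(1 - B*/1140) = 0.0305·7.85, giving B* = 1140·(1 - 0.299) = 799.
From dH/dt = 0: 0.0148·799 - 0.105 = 0.0168C*, so C* = 11.7/0.0168 = 698.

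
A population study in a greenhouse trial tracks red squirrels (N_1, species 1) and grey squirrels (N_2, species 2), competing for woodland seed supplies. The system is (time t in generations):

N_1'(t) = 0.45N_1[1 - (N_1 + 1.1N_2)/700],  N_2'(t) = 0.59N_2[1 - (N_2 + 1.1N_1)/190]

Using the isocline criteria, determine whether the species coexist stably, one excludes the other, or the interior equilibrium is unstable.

species 1 excludes species 2

Compare the nullcline intercepts: K1/α12 = 700/1.1 = 636 > K2 = 190; K2/α21 = 190/1.1 = 173 < K1 = 700.
Since the inequalities point opposite ways, species 1 can invade but species 2 cannot.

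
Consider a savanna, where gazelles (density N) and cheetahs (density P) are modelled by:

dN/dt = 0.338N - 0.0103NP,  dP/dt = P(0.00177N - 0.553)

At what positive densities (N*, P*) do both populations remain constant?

Set dP/dt = 0 with P > 0: 0.00177N - 0.553 = 0, so N* = 0.553/0.00177 = 312.
Set dN/dt = 0 with N > 0: 0.338 - 0.0103P = 0, so P* = 0.338/0.0103 = 32.8.

N* ≈ 312, P* ≈ 32.8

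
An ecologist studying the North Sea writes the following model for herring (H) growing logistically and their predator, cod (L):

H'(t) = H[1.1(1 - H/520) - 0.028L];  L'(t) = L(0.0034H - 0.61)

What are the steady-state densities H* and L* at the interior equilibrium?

From dL/dt = 0 with L > 0: 0.0034H* = 0.61, so H* = 179.
Substitute into dH/dt = 0: 1.1(1 - 179/520) = 0.028L*.
The bracket is 0.655, giving L* = 0.72/0.028 = 25.7.

H* ≈ 179, L* ≈ 25.7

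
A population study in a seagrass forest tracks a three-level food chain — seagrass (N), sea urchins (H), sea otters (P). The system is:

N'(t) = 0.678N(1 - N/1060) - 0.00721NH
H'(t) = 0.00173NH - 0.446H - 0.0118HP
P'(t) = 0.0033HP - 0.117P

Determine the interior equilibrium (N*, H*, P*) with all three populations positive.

From dP/dt = 0: 0.0033H* = 0.117, so H* = 35.5.
From dN/dt = 0: 0.678(1 - N*/1060) = 0.00721·35.5, giving N* = 1060·(1 - 0.377) = 660.
From dH/dt = 0: 0.00173·660 - 0.446 = 0.0118P*, so P* = 0.696/0.0118 = 59.

N* ≈ 660, H* ≈ 35.5, P* ≈ 59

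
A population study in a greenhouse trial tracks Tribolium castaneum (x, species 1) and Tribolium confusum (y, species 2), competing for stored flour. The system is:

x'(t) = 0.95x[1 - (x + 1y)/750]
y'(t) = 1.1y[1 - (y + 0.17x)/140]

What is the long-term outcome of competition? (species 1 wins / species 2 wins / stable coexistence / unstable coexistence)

Compare the nullcline intercepts: K1/α12 = 750/1 = 750 > K2 = 140; K2/α21 = 140/0.17 = 824 > K1 = 750.
Since both inequalities hold, each species can invade when rare, so the interior equilibrium is stable.

stable coexistence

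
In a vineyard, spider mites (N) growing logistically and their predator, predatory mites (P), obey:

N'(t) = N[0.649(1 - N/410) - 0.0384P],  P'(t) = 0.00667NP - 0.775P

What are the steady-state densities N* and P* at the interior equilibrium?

N* ≈ 116, P* ≈ 12.1

From dP/dt = 0 with P > 0: 0.00667N* = 0.775, so N* = 116.
Substitute into dN/dt = 0: 0.649(1 - 116/410) = 0.0384P*.
The bracket is 0.717, giving P* = 0.465/0.0384 = 12.1.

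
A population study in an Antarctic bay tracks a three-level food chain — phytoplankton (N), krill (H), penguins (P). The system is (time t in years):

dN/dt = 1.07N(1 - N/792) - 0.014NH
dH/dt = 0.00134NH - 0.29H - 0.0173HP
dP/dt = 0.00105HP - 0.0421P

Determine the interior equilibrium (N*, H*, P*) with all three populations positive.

N* ≈ 377, H* ≈ 40.1, P* ≈ 12.4

From dP/dt = 0: 0.00105H* = 0.0421, so H* = 40.1.
From dN/dt = 0: 1.07(1 - N*/792) = 0.014·40.1, giving N* = 792·(1 - 0.525) = 377.
From dH/dt = 0: 0.00134·377 - 0.29 = 0.0173P*, so P* = 0.215/0.0173 = 12.4.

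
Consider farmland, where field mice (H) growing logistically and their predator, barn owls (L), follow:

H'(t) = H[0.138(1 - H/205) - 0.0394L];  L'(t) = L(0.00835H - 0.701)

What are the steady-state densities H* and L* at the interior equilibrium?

From dL/dt = 0 with L > 0: 0.00835H* = 0.701, so H* = 84.
Substitute into dH/dt = 0: 0.138(1 - 84/205) = 0.0394L*.
The bracket is 0.59, giving L* = 0.0815/0.0394 = 2.07.

H* ≈ 84, L* ≈ 2.07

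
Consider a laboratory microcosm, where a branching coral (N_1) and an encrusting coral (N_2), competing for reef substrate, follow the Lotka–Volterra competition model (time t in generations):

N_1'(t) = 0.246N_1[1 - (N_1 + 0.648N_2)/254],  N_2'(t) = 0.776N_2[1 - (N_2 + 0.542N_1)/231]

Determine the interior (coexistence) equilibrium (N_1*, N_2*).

N_1* ≈ 161, N_2* ≈ 144

Setting both brackets to zero gives the nullclines N_1 + 0.648N_2 = 254 and 0.542N_1 + N_2 = 231.
Substituting N_2 = 231 - 0.542N_1 into the first: N_1(1 - 0.648·0.542) = 254 - 0.648·231.
So N_1* = 104/0.649 = 161, and then N_2* = 231 - 0.542·161 = 144.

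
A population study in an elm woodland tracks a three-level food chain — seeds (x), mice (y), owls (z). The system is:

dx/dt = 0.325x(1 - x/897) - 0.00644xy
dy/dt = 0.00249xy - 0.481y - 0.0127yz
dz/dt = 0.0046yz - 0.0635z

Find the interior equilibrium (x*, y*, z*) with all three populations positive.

From dz/dt = 0: 0.0046y* = 0.0635, so y* = 13.8.
From dx/dt = 0: 0.325(1 - x*/897) = 0.00644·13.8, giving x* = 897·(1 - 0.274) = 652.
From dy/dt = 0: 0.00249·652 - 0.481 = 0.0127z*, so z* = 1.14/0.0127 = 89.9.

x* ≈ 652, y* ≈ 13.8, z* ≈ 89.9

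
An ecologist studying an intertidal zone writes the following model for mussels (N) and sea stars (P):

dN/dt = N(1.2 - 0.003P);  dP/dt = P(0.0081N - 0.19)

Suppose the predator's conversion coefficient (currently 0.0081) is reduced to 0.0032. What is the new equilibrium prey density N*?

N* ≈ 59.4

At the interior fixed point, setting dP/dt = 0 with P > 0 fixes N* = (predator death rate)/(NP coefficient) — independent of the other coefficients.
With the change, N* = 0.19/0.0032 = 59.4; it rises from 23.5.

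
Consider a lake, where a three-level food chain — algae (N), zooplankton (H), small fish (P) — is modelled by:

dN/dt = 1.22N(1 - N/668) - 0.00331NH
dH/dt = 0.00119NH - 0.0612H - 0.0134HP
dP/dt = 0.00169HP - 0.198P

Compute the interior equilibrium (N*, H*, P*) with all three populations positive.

From dP/dt = 0: 0.00169H* = 0.198, so H* = 117.
From dN/dt = 0: 1.22(1 - N*/668) = 0.00331·117, giving N* = 668·(1 - 0.318) = 456.
From dH/dt = 0: 0.00119·456 - 0.0612 = 0.0134P*, so P* = 0.481/0.0134 = 35.9.

N* ≈ 456, H* ≈ 117, P* ≈ 35.9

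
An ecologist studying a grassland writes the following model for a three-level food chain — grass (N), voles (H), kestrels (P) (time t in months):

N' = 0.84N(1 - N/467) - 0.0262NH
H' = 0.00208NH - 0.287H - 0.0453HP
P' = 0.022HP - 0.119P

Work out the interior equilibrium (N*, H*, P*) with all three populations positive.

From dP/dt = 0: 0.022H* = 0.119, so H* = 5.41.
From dN/dt = 0: 0.84(1 - N*/467) = 0.0262·5.41, giving N* = 467·(1 - 0.169) = 388.
From dH/dt = 0: 0.00208·388 - 0.287 = 0.0453P*, so P* = 0.52/0.0453 = 11.5.

N* ≈ 388, H* ≈ 5.41, P* ≈ 11.5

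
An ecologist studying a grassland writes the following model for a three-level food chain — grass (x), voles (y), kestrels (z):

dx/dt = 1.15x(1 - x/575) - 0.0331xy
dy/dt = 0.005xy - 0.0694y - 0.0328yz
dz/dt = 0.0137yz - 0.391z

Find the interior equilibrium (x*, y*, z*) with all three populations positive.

From dz/dt = 0: 0.0137y* = 0.391, so y* = 28.5.
From dx/dt = 0: 1.15(1 - x*/575) = 0.0331·28.5, giving x* = 575·(1 - 0.821) = 103.
From dy/dt = 0: 0.005·103 - 0.0694 = 0.0328z*, so z* = 0.444/0.0328 = 13.5.

x* ≈ 103, y* ≈ 28.5, z* ≈ 13.5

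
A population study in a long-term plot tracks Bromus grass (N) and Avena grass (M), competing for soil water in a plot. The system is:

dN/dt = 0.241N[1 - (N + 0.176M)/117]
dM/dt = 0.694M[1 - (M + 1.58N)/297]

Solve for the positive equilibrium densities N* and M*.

N* ≈ 89.7, M* ≈ 155

Setting both brackets to zero gives the nullclines N + 0.176M = 117 and 1.58N + M = 297.
Substituting M = 297 - 1.58N into the first: N(1 - 0.176·1.58) = 117 - 0.176·297.
So N* = 64.7/0.722 = 89.7, and then M* = 297 - 1.58·89.7 = 155.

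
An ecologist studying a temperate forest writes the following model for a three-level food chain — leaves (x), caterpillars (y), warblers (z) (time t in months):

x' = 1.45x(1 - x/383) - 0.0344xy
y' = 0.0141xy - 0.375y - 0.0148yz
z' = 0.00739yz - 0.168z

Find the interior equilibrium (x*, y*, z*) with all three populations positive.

x* ≈ 176, y* ≈ 22.7, z* ≈ 143

From dz/dt = 0: 0.00739y* = 0.168, so y* = 22.7.
From dx/dt = 0: 1.45(1 - x*/383) = 0.0344·22.7, giving x* = 383·(1 - 0.539) = 176.
From dy/dt = 0: 0.0141·176 - 0.375 = 0.0148z*, so z* = 2.11/0.0148 = 143.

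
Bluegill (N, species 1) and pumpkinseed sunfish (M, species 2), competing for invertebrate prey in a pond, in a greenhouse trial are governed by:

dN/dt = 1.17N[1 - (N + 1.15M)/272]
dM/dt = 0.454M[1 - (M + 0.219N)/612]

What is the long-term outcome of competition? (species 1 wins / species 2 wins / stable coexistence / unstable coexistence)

Compare the nullcline intercepts: K1/α12 = 272/1.15 = 237 < K2 = 612; K2/α21 = 612/0.219 = 2790 > K1 = 272.
Since the inequalities point opposite ways, species 2 can invade but species 1 cannot.

species 2 excludes species 1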